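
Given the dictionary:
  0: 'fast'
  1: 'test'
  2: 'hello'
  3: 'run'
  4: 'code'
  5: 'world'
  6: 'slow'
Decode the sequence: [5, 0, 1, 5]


Look up each index in the dictionary:
  5 -> 'world'
  0 -> 'fast'
  1 -> 'test'
  5 -> 'world'

Decoded: "world fast test world"


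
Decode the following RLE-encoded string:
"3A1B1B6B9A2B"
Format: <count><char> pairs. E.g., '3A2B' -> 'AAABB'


Expanding each <count><char> pair:
  3A -> 'AAA'
  1B -> 'B'
  1B -> 'B'
  6B -> 'BBBBBB'
  9A -> 'AAAAAAAAA'
  2B -> 'BB'

Decoded = AAABBBBBBBBAAAAAAAAABB


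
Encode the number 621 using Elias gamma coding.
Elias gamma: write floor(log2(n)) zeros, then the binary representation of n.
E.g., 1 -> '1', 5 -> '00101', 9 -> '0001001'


num_bits = floor(log2(621)) + 1 = 10
leading_zeros = num_bits - 1 = 9
binary(621) = 1001101101

Elias gamma(621) = '000000000' + '1001101101' = 0000000001001101101 (19 bits)


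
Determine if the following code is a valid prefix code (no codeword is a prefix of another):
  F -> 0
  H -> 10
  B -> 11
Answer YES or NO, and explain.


Checking each pair (does one codeword prefix another?):
  F='0' vs H='10': no prefix
  F='0' vs B='11': no prefix
  H='10' vs F='0': no prefix
  H='10' vs B='11': no prefix
  B='11' vs F='0': no prefix
  B='11' vs H='10': no prefix
No violation found over all pairs.

YES -- this is a valid prefix code. No codeword is a prefix of any other codeword.


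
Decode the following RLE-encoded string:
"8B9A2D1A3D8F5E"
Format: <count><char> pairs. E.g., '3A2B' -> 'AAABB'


Expanding each <count><char> pair:
  8B -> 'BBBBBBBB'
  9A -> 'AAAAAAAAA'
  2D -> 'DD'
  1A -> 'A'
  3D -> 'DDD'
  8F -> 'FFFFFFFF'
  5E -> 'EEEEE'

Decoded = BBBBBBBBAAAAAAAAADDADDDFFFFFFFFEEEEE


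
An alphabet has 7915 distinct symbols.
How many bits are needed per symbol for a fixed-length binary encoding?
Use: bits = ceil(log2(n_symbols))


log2(7915) = 12.9504
Bracket: 2^12 = 4096 < 7915 <= 2^13 = 8192
So ceil(log2(7915)) = 13

bits = ceil(log2(7915)) = ceil(12.9504) = 13 bits


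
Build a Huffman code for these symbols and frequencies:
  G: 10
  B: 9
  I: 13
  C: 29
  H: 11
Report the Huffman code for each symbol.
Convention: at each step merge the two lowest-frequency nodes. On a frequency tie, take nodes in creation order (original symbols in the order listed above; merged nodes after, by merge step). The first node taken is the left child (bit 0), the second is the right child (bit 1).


Huffman tree construction:
Step 1: Merge B(9) + G(10) = 19
Step 2: Merge H(11) + I(13) = 24
Step 3: Merge (B+G)(19) + (H+I)(24) = 43
Step 4: Merge C(29) + ((B+G)+(H+I))(43) = 72
Read each symbol's code off the tree from the root (left child = 0, right child = 1).

Codes:
  G: 101 (length 3)
  B: 100 (length 3)
  I: 111 (length 3)
  C: 0 (length 1)
  H: 110 (length 3)
Average code length: 158/72 = 2.1944 bits/symbol


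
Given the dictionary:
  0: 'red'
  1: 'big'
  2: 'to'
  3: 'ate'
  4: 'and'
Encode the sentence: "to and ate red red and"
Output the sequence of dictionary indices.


Look up each word in the dictionary:
  'to' -> 2
  'and' -> 4
  'ate' -> 3
  'red' -> 0
  'red' -> 0
  'and' -> 4

Encoded: [2, 4, 3, 0, 0, 4]


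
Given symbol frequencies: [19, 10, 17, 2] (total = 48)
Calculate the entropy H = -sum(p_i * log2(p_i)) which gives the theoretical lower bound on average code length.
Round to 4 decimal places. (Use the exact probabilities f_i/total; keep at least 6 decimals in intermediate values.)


Per-symbol terms -p_i * log2(p_i) with p_i = f_i/48:
  p = 19/48 = 0.395833: log2(p) = -1.337035, -p*log2(p) = 0.529243
  p = 10/48 = 0.208333: log2(p) = -2.263034, -p*log2(p) = 0.471466
  p = 17/48 = 0.354167: log2(p) = -1.497500, -p*log2(p) = 0.530364
  p = 2/48 = 0.041667: log2(p) = -4.584963, -p*log2(p) = 0.191040
H = 0.529243 + 0.471466 + 0.530364 + 0.191040 = 1.722113

H = 1.7221 bits/symbol


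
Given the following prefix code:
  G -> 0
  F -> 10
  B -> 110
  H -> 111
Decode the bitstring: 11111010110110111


Decoding step by step:
Bits 111 -> H
Bits 110 -> B
Bits 10 -> F
Bits 110 -> B
Bits 110 -> B
Bits 111 -> H


Decoded message: HBFBBH


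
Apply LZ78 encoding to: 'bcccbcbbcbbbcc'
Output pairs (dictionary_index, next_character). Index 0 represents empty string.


LZ78 encoding steps:
Dictionary: {0: ''}
Step 1: w='' (idx 0), next='b' -> output (0, 'b'), add 'b' as idx 1
Step 2: w='' (idx 0), next='c' -> output (0, 'c'), add 'c' as idx 2
Step 3: w='c' (idx 2), next='c' -> output (2, 'c'), add 'cc' as idx 3
Step 4: w='b' (idx 1), next='c' -> output (1, 'c'), add 'bc' as idx 4
Step 5: w='b' (idx 1), next='b' -> output (1, 'b'), add 'bb' as idx 5
Step 6: w='c' (idx 2), next='b' -> output (2, 'b'), add 'cb' as idx 6
Step 7: w='bb' (idx 5), next='c' -> output (5, 'c'), add 'bbc' as idx 7
Step 8: w='c' (idx 2), end of input -> output (2, '')


Encoded: [(0, 'b'), (0, 'c'), (2, 'c'), (1, 'c'), (1, 'b'), (2, 'b'), (5, 'c'), (2, '')]


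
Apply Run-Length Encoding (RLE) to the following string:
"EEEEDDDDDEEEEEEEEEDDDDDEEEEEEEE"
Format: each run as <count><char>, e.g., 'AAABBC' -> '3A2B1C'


Scanning runs left to right:
  i=0: run of 'E' x 4 -> '4E'
  i=4: run of 'D' x 5 -> '5D'
  i=9: run of 'E' x 9 -> '9E'
  i=18: run of 'D' x 5 -> '5D'
  i=23: run of 'E' x 8 -> '8E'

RLE = 4E5D9E5D8E


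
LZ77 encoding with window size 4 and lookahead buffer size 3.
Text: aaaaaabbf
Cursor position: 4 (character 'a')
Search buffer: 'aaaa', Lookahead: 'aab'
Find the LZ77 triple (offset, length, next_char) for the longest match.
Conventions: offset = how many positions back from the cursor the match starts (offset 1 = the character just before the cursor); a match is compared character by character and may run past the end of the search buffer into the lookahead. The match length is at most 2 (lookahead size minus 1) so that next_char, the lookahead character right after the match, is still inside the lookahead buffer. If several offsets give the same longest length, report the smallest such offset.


Try each offset into the search buffer:
  offset=1 (pos 3, char 'a'): match length 2
  offset=2 (pos 2, char 'a'): match length 2
  offset=3 (pos 1, char 'a'): match length 2
  offset=4 (pos 0, char 'a'): match length 2
Longest match has length 2, found at offsets 1, 2, 3, 4; take the smallest, offset 1.
next_char = character at position 4 + 2 = 6 -> 'b'

Best match: offset=1, length=2 (matching 'aa' starting at position 3)
LZ77 triple: (1, 2, 'b')


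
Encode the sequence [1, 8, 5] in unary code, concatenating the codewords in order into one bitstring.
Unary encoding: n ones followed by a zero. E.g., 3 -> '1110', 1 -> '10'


Encode each number as n ones followed by a terminating 0:
  1 -> 10 (2 bits)
  8 -> 111111110 (9 bits)
  5 -> 111110 (6 bits)
Total length = 2 + 9 + 6 = 17 bits.

Unary([1, 8, 5]) = 10111111110111110 (17 bits)


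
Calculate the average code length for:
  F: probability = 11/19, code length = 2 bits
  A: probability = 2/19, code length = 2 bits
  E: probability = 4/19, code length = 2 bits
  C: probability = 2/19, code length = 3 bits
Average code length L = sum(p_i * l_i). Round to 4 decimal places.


Weighted contributions p_i * l_i:
  F: (11/19) * 2 = 22/19
  A: (2/19) * 2 = 4/19
  E: (4/19) * 2 = 8/19
  C: (2/19) * 3 = 6/19
Sum = (22 + 4 + 8 + 6)/19 = 40/19

L = 40/19 = 2.1053 bits/symbol


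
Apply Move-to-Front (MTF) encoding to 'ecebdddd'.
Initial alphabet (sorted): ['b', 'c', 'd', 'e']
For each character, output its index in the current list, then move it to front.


MTF encoding:
'e': index 3 in ['b', 'c', 'd', 'e'] -> ['e', 'b', 'c', 'd']
'c': index 2 in ['e', 'b', 'c', 'd'] -> ['c', 'e', 'b', 'd']
'e': index 1 in ['c', 'e', 'b', 'd'] -> ['e', 'c', 'b', 'd']
'b': index 2 in ['e', 'c', 'b', 'd'] -> ['b', 'e', 'c', 'd']
'd': index 3 in ['b', 'e', 'c', 'd'] -> ['d', 'b', 'e', 'c']
'd': index 0 in ['d', 'b', 'e', 'c'] -> ['d', 'b', 'e', 'c']
'd': index 0 in ['d', 'b', 'e', 'c'] -> ['d', 'b', 'e', 'c']
'd': index 0 in ['d', 'b', 'e', 'c'] -> ['d', 'b', 'e', 'c']


Output: [3, 2, 1, 2, 3, 0, 0, 0]


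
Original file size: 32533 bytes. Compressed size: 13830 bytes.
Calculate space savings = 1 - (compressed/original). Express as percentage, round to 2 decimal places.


ratio = compressed/original = 13830/32533 = 0.425107
savings = 1 - ratio = 1 - 0.425107 = 0.574893
as a percentage: 0.574893 * 100 = 57.49%

Space savings = 1 - 13830/32533 = 57.49%


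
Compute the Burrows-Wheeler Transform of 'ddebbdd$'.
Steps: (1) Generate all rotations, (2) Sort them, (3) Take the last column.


Rotations (sorted):
  0: $ddebbdd -> last char: d
  1: bbdd$dde -> last char: e
  2: bdd$ddeb -> last char: b
  3: d$ddebbd -> last char: d
  4: dd$ddebb -> last char: b
  5: ddebbdd$ -> last char: $
  6: debbdd$d -> last char: d
  7: ebbdd$dd -> last char: d


BWT = debdb$dd


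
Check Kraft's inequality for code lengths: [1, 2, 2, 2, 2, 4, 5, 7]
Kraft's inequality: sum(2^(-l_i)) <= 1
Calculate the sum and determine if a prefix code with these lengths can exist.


Sum = 2^(-1) + 2^(-2) + 2^(-2) + 2^(-2) + 2^(-2) + 2^(-4) + 2^(-5) + 2^(-7)
    = 0.5 + 0.25 + 0.25 + 0.25 + 0.25 + 0.0625 + 0.03125 + 0.0078125
    = 205/128 = 1.6015625
Since 1.6015625 > 1, Kraft's inequality is NOT satisfied.
A prefix code with these lengths CANNOT exist.

Kraft sum = 1.6015625. Not satisfied.


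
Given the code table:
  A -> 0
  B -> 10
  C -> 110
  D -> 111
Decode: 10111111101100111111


Decoding:
10 -> B
111 -> D
111 -> D
10 -> B
110 -> C
0 -> A
111 -> D
111 -> D


Result: BDDBCADD


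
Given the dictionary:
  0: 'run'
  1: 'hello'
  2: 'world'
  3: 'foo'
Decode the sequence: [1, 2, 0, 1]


Look up each index in the dictionary:
  1 -> 'hello'
  2 -> 'world'
  0 -> 'run'
  1 -> 'hello'

Decoded: "hello world run hello"


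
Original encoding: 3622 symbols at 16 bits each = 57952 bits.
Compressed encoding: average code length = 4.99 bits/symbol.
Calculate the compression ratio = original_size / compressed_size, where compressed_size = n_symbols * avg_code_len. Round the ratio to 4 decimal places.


original_size = n_symbols * orig_bits = 3622 * 16 = 57952 bits
compressed_size = n_symbols * avg_code_len = 3622 * 4.99 = 18073.78 bits
ratio = original_size / compressed_size = 57952 / 18073.78 = 3.2064

Compression ratio = 3.2064


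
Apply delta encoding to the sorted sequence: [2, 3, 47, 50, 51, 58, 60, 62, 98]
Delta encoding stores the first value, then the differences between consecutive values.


First value: 2
Deltas:
  3 - 2 = 1
  47 - 3 = 44
  50 - 47 = 3
  51 - 50 = 1
  58 - 51 = 7
  60 - 58 = 2
  62 - 60 = 2
  98 - 62 = 36


Delta encoded: [2, 1, 44, 3, 1, 7, 2, 2, 36]


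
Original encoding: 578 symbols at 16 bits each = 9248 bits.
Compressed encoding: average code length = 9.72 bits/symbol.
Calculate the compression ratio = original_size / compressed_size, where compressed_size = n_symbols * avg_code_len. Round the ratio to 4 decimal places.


original_size = n_symbols * orig_bits = 578 * 16 = 9248 bits
compressed_size = n_symbols * avg_code_len = 578 * 9.72 = 5618.16 bits
ratio = original_size / compressed_size = 9248 / 5618.16 = 1.6461

Compression ratio = 1.6461


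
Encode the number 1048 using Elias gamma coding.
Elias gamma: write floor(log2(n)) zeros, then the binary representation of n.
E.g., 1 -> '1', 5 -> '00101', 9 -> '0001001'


num_bits = floor(log2(1048)) + 1 = 11
leading_zeros = num_bits - 1 = 10
binary(1048) = 10000011000

Elias gamma(1048) = '0000000000' + '10000011000' = 000000000010000011000 (21 bits)


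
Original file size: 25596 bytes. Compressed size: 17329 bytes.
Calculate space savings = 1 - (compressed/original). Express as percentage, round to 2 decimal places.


ratio = compressed/original = 17329/25596 = 0.67702
savings = 1 - ratio = 1 - 0.67702 = 0.32298
as a percentage: 0.32298 * 100 = 32.3%

Space savings = 1 - 17329/25596 = 32.3%


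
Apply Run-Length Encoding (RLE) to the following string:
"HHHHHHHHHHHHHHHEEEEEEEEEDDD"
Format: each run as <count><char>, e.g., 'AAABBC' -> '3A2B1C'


Scanning runs left to right:
  i=0: run of 'H' x 15 -> '15H'
  i=15: run of 'E' x 9 -> '9E'
  i=24: run of 'D' x 3 -> '3D'

RLE = 15H9E3D


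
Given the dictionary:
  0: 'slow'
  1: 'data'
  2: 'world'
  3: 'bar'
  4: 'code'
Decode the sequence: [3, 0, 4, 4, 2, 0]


Look up each index in the dictionary:
  3 -> 'bar'
  0 -> 'slow'
  4 -> 'code'
  4 -> 'code'
  2 -> 'world'
  0 -> 'slow'

Decoded: "bar slow code code world slow"


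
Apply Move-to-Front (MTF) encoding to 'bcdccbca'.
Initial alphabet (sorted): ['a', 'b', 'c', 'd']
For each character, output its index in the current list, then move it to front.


MTF encoding:
'b': index 1 in ['a', 'b', 'c', 'd'] -> ['b', 'a', 'c', 'd']
'c': index 2 in ['b', 'a', 'c', 'd'] -> ['c', 'b', 'a', 'd']
'd': index 3 in ['c', 'b', 'a', 'd'] -> ['d', 'c', 'b', 'a']
'c': index 1 in ['d', 'c', 'b', 'a'] -> ['c', 'd', 'b', 'a']
'c': index 0 in ['c', 'd', 'b', 'a'] -> ['c', 'd', 'b', 'a']
'b': index 2 in ['c', 'd', 'b', 'a'] -> ['b', 'c', 'd', 'a']
'c': index 1 in ['b', 'c', 'd', 'a'] -> ['c', 'b', 'd', 'a']
'a': index 3 in ['c', 'b', 'd', 'a'] -> ['a', 'c', 'b', 'd']


Output: [1, 2, 3, 1, 0, 2, 1, 3]


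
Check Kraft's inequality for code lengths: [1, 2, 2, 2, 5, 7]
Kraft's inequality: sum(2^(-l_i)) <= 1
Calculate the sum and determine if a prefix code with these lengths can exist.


Sum = 2^(-1) + 2^(-2) + 2^(-2) + 2^(-2) + 2^(-5) + 2^(-7)
    = 0.5 + 0.25 + 0.25 + 0.25 + 0.03125 + 0.0078125
    = 165/128 = 1.2890625
Since 1.2890625 > 1, Kraft's inequality is NOT satisfied.
A prefix code with these lengths CANNOT exist.

Kraft sum = 1.2890625. Not satisfied.


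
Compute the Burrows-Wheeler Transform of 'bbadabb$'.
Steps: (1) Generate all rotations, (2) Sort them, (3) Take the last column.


Rotations (sorted):
  0: $bbadabb -> last char: b
  1: abb$bbad -> last char: d
  2: adabb$bb -> last char: b
  3: b$bbadab -> last char: b
  4: badabb$b -> last char: b
  5: bb$bbada -> last char: a
  6: bbadabb$ -> last char: $
  7: dabb$bba -> last char: a


BWT = bdbbba$a


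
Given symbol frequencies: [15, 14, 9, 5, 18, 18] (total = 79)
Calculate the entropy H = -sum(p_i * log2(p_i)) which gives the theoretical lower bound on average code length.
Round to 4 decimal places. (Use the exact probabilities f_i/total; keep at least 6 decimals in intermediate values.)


Per-symbol terms -p_i * log2(p_i) with p_i = f_i/79:
  p = 15/79 = 0.189873: log2(p) = -2.396890, -p*log2(p) = 0.455106
  p = 14/79 = 0.177215: log2(p) = -2.496426, -p*log2(p) = 0.442405
  p = 9/79 = 0.113924: log2(p) = -3.133856, -p*log2(p) = 0.357022
  p = 5/79 = 0.063291: log2(p) = -3.981853, -p*log2(p) = 0.252016
  p = 18/79 = 0.227848: log2(p) = -2.133856, -p*log2(p) = 0.486195
  p = 18/79 = 0.227848: log2(p) = -2.133856, -p*log2(p) = 0.486195
H = 0.455106 + 0.442405 + 0.357022 + 0.252016 + 0.486195 + 0.486195 = 2.478939

H = 2.4789 bits/symbol


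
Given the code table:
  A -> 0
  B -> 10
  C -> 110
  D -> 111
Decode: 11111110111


Decoding:
111 -> D
111 -> D
10 -> B
111 -> D


Result: DDBD


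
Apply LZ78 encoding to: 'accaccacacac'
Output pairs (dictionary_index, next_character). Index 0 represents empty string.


LZ78 encoding steps:
Dictionary: {0: ''}
Step 1: w='' (idx 0), next='a' -> output (0, 'a'), add 'a' as idx 1
Step 2: w='' (idx 0), next='c' -> output (0, 'c'), add 'c' as idx 2
Step 3: w='c' (idx 2), next='a' -> output (2, 'a'), add 'ca' as idx 3
Step 4: w='c' (idx 2), next='c' -> output (2, 'c'), add 'cc' as idx 4
Step 5: w='a' (idx 1), next='c' -> output (1, 'c'), add 'ac' as idx 5
Step 6: w='ac' (idx 5), next='a' -> output (5, 'a'), add 'aca' as idx 6
Step 7: w='c' (idx 2), end of input -> output (2, '')


Encoded: [(0, 'a'), (0, 'c'), (2, 'a'), (2, 'c'), (1, 'c'), (5, 'a'), (2, '')]


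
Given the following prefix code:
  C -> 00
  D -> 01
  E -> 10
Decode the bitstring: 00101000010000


Decoding step by step:
Bits 00 -> C
Bits 10 -> E
Bits 10 -> E
Bits 00 -> C
Bits 01 -> D
Bits 00 -> C
Bits 00 -> C


Decoded message: CEECDCC


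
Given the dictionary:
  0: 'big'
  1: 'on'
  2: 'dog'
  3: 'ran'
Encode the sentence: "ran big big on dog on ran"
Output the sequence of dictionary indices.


Look up each word in the dictionary:
  'ran' -> 3
  'big' -> 0
  'big' -> 0
  'on' -> 1
  'dog' -> 2
  'on' -> 1
  'ran' -> 3

Encoded: [3, 0, 0, 1, 2, 1, 3]


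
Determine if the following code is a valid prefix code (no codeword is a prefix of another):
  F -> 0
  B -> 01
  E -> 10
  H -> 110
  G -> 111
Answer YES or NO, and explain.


Checking each pair (does one codeword prefix another?):
  F='0' vs B='01': prefix -- VIOLATION

NO -- this is NOT a valid prefix code. F (0) is a prefix of B (01).


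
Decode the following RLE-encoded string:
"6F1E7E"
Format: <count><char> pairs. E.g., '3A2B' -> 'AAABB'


Expanding each <count><char> pair:
  6F -> 'FFFFFF'
  1E -> 'E'
  7E -> 'EEEEEEE'

Decoded = FFFFFFEEEEEEEE


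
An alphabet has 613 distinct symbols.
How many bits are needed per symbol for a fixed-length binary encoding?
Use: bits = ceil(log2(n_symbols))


log2(613) = 9.2597
Bracket: 2^9 = 512 < 613 <= 2^10 = 1024
So ceil(log2(613)) = 10

bits = ceil(log2(613)) = ceil(9.2597) = 10 bits


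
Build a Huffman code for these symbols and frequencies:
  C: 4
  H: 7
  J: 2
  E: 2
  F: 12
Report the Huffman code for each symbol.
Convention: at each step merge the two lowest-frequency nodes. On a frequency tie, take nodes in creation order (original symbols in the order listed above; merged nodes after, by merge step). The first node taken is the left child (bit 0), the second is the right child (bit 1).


Huffman tree construction:
Step 1: Merge J(2) + E(2) = 4
Step 2: Merge C(4) + (J+E)(4) = 8
Step 3: Merge H(7) + (C+(J+E))(8) = 15
Step 4: Merge F(12) + (H+(C+(J+E)))(15) = 27
Read each symbol's code off the tree from the root (left child = 0, right child = 1).

Codes:
  C: 110 (length 3)
  H: 10 (length 2)
  J: 1110 (length 4)
  E: 1111 (length 4)
  F: 0 (length 1)
Average code length: 54/27 = 2.0000 bits/symbol


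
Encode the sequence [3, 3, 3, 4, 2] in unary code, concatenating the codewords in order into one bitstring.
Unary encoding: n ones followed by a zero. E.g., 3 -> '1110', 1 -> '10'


Encode each number as n ones followed by a terminating 0:
  3 -> 1110 (4 bits)
  3 -> 1110 (4 bits)
  3 -> 1110 (4 bits)
  4 -> 11110 (5 bits)
  2 -> 110 (3 bits)
Total length = 4 + 4 + 4 + 5 + 3 = 20 bits.

Unary([3, 3, 3, 4, 2]) = 11101110111011110110 (20 bits)


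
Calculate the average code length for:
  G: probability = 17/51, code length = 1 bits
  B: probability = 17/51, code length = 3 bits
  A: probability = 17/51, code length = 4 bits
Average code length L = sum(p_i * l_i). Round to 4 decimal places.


Weighted contributions p_i * l_i:
  G: (17/51) * 1 = 17/51
  B: (17/51) * 3 = 51/51
  A: (17/51) * 4 = 68/51
Sum = (17 + 51 + 68)/51 = 136/51

L = 136/51 = 2.6667 bits/symbol


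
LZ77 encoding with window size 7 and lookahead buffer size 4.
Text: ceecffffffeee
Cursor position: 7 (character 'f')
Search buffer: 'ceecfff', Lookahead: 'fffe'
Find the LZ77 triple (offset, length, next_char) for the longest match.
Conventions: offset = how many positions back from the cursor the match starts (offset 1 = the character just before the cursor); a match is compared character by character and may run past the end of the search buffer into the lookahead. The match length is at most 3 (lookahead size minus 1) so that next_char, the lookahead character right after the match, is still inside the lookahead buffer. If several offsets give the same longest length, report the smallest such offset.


Try each offset into the search buffer:
  offset=1 (pos 6, char 'f'): match length 3
  offset=2 (pos 5, char 'f'): match length 3
  offset=3 (pos 4, char 'f'): match length 3
  offset=4 (pos 3, char 'c'): match length 0
  offset=5 (pos 2, char 'e'): match length 0
  offset=6 (pos 1, char 'e'): match length 0
  offset=7 (pos 0, char 'c'): match length 0
Longest match has length 3, found at offsets 1, 2, 3; take the smallest, offset 1.
next_char = character at position 7 + 3 = 10 -> 'e'

Best match: offset=1, length=3 (matching 'fff' starting at position 6)
LZ77 triple: (1, 3, 'e')


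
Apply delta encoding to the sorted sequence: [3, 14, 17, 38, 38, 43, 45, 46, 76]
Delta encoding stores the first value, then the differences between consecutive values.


First value: 3
Deltas:
  14 - 3 = 11
  17 - 14 = 3
  38 - 17 = 21
  38 - 38 = 0
  43 - 38 = 5
  45 - 43 = 2
  46 - 45 = 1
  76 - 46 = 30


Delta encoded: [3, 11, 3, 21, 0, 5, 2, 1, 30]


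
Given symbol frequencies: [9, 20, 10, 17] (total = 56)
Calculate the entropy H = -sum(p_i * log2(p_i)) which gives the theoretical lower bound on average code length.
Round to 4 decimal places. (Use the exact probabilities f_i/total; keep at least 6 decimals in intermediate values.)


Per-symbol terms -p_i * log2(p_i) with p_i = f_i/56:
  p = 9/56 = 0.160714: log2(p) = -2.637430, -p*log2(p) = 0.423873
  p = 20/56 = 0.357143: log2(p) = -1.485427, -p*log2(p) = 0.530510
  p = 10/56 = 0.178571: log2(p) = -2.485427, -p*log2(p) = 0.443826
  p = 17/56 = 0.303571: log2(p) = -1.719892, -p*log2(p) = 0.522110
H = 0.423873 + 0.530510 + 0.443826 + 0.522110 = 1.920319

H = 1.9203 bits/symbol


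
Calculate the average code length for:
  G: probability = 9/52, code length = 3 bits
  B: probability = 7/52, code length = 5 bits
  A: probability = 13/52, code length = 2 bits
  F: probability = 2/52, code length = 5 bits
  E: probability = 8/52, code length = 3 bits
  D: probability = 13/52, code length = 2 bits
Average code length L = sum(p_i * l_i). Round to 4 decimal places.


Weighted contributions p_i * l_i:
  G: (9/52) * 3 = 27/52
  B: (7/52) * 5 = 35/52
  A: (13/52) * 2 = 26/52
  F: (2/52) * 5 = 10/52
  E: (8/52) * 3 = 24/52
  D: (13/52) * 2 = 26/52
Sum = (27 + 35 + 26 + 10 + 24 + 26)/52 = 148/52

L = 148/52 = 2.8462 bits/symbol


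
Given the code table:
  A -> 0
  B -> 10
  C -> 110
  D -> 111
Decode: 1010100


Decoding:
10 -> B
10 -> B
10 -> B
0 -> A


Result: BBBA


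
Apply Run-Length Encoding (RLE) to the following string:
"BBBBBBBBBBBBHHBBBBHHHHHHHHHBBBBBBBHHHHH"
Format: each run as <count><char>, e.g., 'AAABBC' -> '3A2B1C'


Scanning runs left to right:
  i=0: run of 'B' x 12 -> '12B'
  i=12: run of 'H' x 2 -> '2H'
  i=14: run of 'B' x 4 -> '4B'
  i=18: run of 'H' x 9 -> '9H'
  i=27: run of 'B' x 7 -> '7B'
  i=34: run of 'H' x 5 -> '5H'

RLE = 12B2H4B9H7B5H


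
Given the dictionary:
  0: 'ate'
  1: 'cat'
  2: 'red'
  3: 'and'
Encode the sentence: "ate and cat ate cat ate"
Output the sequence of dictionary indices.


Look up each word in the dictionary:
  'ate' -> 0
  'and' -> 3
  'cat' -> 1
  'ate' -> 0
  'cat' -> 1
  'ate' -> 0

Encoded: [0, 3, 1, 0, 1, 0]


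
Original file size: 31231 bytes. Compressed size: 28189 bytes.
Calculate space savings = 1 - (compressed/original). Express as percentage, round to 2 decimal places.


ratio = compressed/original = 28189/31231 = 0.902597
savings = 1 - ratio = 1 - 0.902597 = 0.097403
as a percentage: 0.097403 * 100 = 9.74%

Space savings = 1 - 28189/31231 = 9.74%


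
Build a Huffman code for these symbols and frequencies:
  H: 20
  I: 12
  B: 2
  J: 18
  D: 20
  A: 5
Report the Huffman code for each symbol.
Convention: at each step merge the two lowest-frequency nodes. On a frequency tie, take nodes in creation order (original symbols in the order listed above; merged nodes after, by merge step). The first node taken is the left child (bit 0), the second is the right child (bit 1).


Huffman tree construction:
Step 1: Merge B(2) + A(5) = 7
Step 2: Merge (B+A)(7) + I(12) = 19
Step 3: Merge J(18) + ((B+A)+I)(19) = 37
Step 4: Merge H(20) + D(20) = 40
Step 5: Merge (J+((B+A)+I))(37) + (H+D)(40) = 77
Read each symbol's code off the tree from the root (left child = 0, right child = 1).

Codes:
  H: 10 (length 2)
  I: 011 (length 3)
  B: 0100 (length 4)
  J: 00 (length 2)
  D: 11 (length 2)
  A: 0101 (length 4)
Average code length: 180/77 = 2.3377 bits/symbol


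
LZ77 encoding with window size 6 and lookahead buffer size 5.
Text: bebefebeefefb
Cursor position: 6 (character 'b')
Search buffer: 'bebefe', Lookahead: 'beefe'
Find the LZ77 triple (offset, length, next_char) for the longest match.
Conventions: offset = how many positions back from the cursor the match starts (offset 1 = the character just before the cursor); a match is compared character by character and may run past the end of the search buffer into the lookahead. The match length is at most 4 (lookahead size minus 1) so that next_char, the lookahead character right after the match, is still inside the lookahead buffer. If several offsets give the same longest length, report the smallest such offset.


Try each offset into the search buffer:
  offset=1 (pos 5, char 'e'): match length 0
  offset=2 (pos 4, char 'f'): match length 0
  offset=3 (pos 3, char 'e'): match length 0
  offset=4 (pos 2, char 'b'): match length 2
  offset=5 (pos 1, char 'e'): match length 0
  offset=6 (pos 0, char 'b'): match length 2
Longest match has length 2, found at offsets 4, 6; take the smallest, offset 4.
next_char = character at position 6 + 2 = 8 -> 'e'

Best match: offset=4, length=2 (matching 'be' starting at position 2)
LZ77 triple: (4, 2, 'e')


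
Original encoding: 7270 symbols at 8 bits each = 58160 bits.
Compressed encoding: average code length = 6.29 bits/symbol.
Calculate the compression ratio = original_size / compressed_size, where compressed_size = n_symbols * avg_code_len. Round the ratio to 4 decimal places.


original_size = n_symbols * orig_bits = 7270 * 8 = 58160 bits
compressed_size = n_symbols * avg_code_len = 7270 * 6.29 = 45728.3 bits
ratio = original_size / compressed_size = 58160 / 45728.3 = 1.2719

Compression ratio = 1.2719


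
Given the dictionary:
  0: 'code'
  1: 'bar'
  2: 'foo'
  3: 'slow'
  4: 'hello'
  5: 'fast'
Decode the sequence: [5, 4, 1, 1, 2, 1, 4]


Look up each index in the dictionary:
  5 -> 'fast'
  4 -> 'hello'
  1 -> 'bar'
  1 -> 'bar'
  2 -> 'foo'
  1 -> 'bar'
  4 -> 'hello'

Decoded: "fast hello bar bar foo bar hello"


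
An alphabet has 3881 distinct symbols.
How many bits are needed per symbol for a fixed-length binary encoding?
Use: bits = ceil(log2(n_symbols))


log2(3881) = 11.9222
Bracket: 2^11 = 2048 < 3881 <= 2^12 = 4096
So ceil(log2(3881)) = 12

bits = ceil(log2(3881)) = ceil(11.9222) = 12 bits


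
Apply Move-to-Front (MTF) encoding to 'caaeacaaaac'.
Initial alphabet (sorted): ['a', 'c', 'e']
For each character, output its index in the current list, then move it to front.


MTF encoding:
'c': index 1 in ['a', 'c', 'e'] -> ['c', 'a', 'e']
'a': index 1 in ['c', 'a', 'e'] -> ['a', 'c', 'e']
'a': index 0 in ['a', 'c', 'e'] -> ['a', 'c', 'e']
'e': index 2 in ['a', 'c', 'e'] -> ['e', 'a', 'c']
'a': index 1 in ['e', 'a', 'c'] -> ['a', 'e', 'c']
'c': index 2 in ['a', 'e', 'c'] -> ['c', 'a', 'e']
'a': index 1 in ['c', 'a', 'e'] -> ['a', 'c', 'e']
'a': index 0 in ['a', 'c', 'e'] -> ['a', 'c', 'e']
'a': index 0 in ['a', 'c', 'e'] -> ['a', 'c', 'e']
'a': index 0 in ['a', 'c', 'e'] -> ['a', 'c', 'e']
'c': index 1 in ['a', 'c', 'e'] -> ['c', 'a', 'e']


Output: [1, 1, 0, 2, 1, 2, 1, 0, 0, 0, 1]


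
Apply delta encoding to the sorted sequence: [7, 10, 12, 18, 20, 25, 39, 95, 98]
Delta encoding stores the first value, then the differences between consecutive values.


First value: 7
Deltas:
  10 - 7 = 3
  12 - 10 = 2
  18 - 12 = 6
  20 - 18 = 2
  25 - 20 = 5
  39 - 25 = 14
  95 - 39 = 56
  98 - 95 = 3


Delta encoded: [7, 3, 2, 6, 2, 5, 14, 56, 3]


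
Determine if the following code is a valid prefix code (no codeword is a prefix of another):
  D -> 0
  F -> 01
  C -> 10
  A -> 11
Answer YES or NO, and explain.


Checking each pair (does one codeword prefix another?):
  D='0' vs F='01': prefix -- VIOLATION

NO -- this is NOT a valid prefix code. D (0) is a prefix of F (01).


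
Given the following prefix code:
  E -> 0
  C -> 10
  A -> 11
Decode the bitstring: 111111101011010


Decoding step by step:
Bits 11 -> A
Bits 11 -> A
Bits 11 -> A
Bits 10 -> C
Bits 10 -> C
Bits 11 -> A
Bits 0 -> E
Bits 10 -> C


Decoded message: AAACCAEC


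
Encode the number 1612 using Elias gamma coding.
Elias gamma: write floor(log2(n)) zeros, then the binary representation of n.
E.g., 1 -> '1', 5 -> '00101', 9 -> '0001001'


num_bits = floor(log2(1612)) + 1 = 11
leading_zeros = num_bits - 1 = 10
binary(1612) = 11001001100

Elias gamma(1612) = '0000000000' + '11001001100' = 000000000011001001100 (21 bits)


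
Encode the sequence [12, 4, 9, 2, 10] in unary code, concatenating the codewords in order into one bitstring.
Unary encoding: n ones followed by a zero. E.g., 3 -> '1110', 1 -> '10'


Encode each number as n ones followed by a terminating 0:
  12 -> 1111111111110 (13 bits)
  4 -> 11110 (5 bits)
  9 -> 1111111110 (10 bits)
  2 -> 110 (3 bits)
  10 -> 11111111110 (11 bits)
Total length = 13 + 5 + 10 + 3 + 11 = 42 bits.

Unary([12, 4, 9, 2, 10]) = 111111111111011110111111111011011111111110 (42 bits)


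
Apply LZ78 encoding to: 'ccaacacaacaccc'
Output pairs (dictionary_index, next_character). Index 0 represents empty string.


LZ78 encoding steps:
Dictionary: {0: ''}
Step 1: w='' (idx 0), next='c' -> output (0, 'c'), add 'c' as idx 1
Step 2: w='c' (idx 1), next='a' -> output (1, 'a'), add 'ca' as idx 2
Step 3: w='' (idx 0), next='a' -> output (0, 'a'), add 'a' as idx 3
Step 4: w='ca' (idx 2), next='c' -> output (2, 'c'), add 'cac' as idx 4
Step 5: w='a' (idx 3), next='a' -> output (3, 'a'), add 'aa' as idx 5
Step 6: w='cac' (idx 4), next='c' -> output (4, 'c'), add 'cacc' as idx 6
Step 7: w='c' (idx 1), end of input -> output (1, '')


Encoded: [(0, 'c'), (1, 'a'), (0, 'a'), (2, 'c'), (3, 'a'), (4, 'c'), (1, '')]


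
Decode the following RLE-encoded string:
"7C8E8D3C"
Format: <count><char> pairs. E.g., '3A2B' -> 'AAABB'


Expanding each <count><char> pair:
  7C -> 'CCCCCCC'
  8E -> 'EEEEEEEE'
  8D -> 'DDDDDDDD'
  3C -> 'CCC'

Decoded = CCCCCCCEEEEEEEEDDDDDDDDCCC


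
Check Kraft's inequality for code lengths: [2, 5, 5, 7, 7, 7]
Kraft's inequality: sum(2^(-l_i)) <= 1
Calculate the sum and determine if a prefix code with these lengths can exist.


Sum = 2^(-2) + 2^(-5) + 2^(-5) + 2^(-7) + 2^(-7) + 2^(-7)
    = 0.25 + 0.03125 + 0.03125 + 0.0078125 + 0.0078125 + 0.0078125
    = 43/128 = 0.3359375
Since 0.3359375 <= 1, Kraft's inequality IS satisfied.
A prefix code with these lengths CAN exist.

Kraft sum = 0.3359375. Satisfied.


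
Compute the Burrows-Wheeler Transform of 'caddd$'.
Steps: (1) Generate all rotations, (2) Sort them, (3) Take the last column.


Rotations (sorted):
  0: $caddd -> last char: d
  1: addd$c -> last char: c
  2: caddd$ -> last char: $
  3: d$cadd -> last char: d
  4: dd$cad -> last char: d
  5: ddd$ca -> last char: a


BWT = dc$dda


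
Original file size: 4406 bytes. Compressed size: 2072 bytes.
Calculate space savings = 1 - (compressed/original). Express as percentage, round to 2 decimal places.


ratio = compressed/original = 2072/4406 = 0.470268
savings = 1 - ratio = 1 - 0.470268 = 0.529732
as a percentage: 0.529732 * 100 = 52.97%

Space savings = 1 - 2072/4406 = 52.97%


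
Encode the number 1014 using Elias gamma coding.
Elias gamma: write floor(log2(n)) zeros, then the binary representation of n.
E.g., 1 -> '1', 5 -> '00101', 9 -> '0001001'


num_bits = floor(log2(1014)) + 1 = 10
leading_zeros = num_bits - 1 = 9
binary(1014) = 1111110110

Elias gamma(1014) = '000000000' + '1111110110' = 0000000001111110110 (19 bits)


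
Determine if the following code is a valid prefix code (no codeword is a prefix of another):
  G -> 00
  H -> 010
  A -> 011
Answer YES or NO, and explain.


Checking each pair (does one codeword prefix another?):
  G='00' vs H='010': no prefix
  G='00' vs A='011': no prefix
  H='010' vs G='00': no prefix
  H='010' vs A='011': no prefix
  A='011' vs G='00': no prefix
  A='011' vs H='010': no prefix
No violation found over all pairs.

YES -- this is a valid prefix code. No codeword is a prefix of any other codeword.


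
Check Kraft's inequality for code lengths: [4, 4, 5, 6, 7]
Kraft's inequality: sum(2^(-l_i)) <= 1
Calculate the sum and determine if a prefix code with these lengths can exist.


Sum = 2^(-4) + 2^(-4) + 2^(-5) + 2^(-6) + 2^(-7)
    = 0.0625 + 0.0625 + 0.03125 + 0.015625 + 0.0078125
    = 23/128 = 0.1796875
Since 0.1796875 <= 1, Kraft's inequality IS satisfied.
A prefix code with these lengths CAN exist.

Kraft sum = 0.1796875. Satisfied.


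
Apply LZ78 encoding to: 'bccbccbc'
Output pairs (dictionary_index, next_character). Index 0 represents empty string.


LZ78 encoding steps:
Dictionary: {0: ''}
Step 1: w='' (idx 0), next='b' -> output (0, 'b'), add 'b' as idx 1
Step 2: w='' (idx 0), next='c' -> output (0, 'c'), add 'c' as idx 2
Step 3: w='c' (idx 2), next='b' -> output (2, 'b'), add 'cb' as idx 3
Step 4: w='c' (idx 2), next='c' -> output (2, 'c'), add 'cc' as idx 4
Step 5: w='b' (idx 1), next='c' -> output (1, 'c'), add 'bc' as idx 5


Encoded: [(0, 'b'), (0, 'c'), (2, 'b'), (2, 'c'), (1, 'c')]


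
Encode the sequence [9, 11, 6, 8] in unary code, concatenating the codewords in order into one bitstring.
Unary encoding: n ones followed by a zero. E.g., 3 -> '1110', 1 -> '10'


Encode each number as n ones followed by a terminating 0:
  9 -> 1111111110 (10 bits)
  11 -> 111111111110 (12 bits)
  6 -> 1111110 (7 bits)
  8 -> 111111110 (9 bits)
Total length = 10 + 12 + 7 + 9 = 38 bits.

Unary([9, 11, 6, 8]) = 11111111101111111111101111110111111110 (38 bits)


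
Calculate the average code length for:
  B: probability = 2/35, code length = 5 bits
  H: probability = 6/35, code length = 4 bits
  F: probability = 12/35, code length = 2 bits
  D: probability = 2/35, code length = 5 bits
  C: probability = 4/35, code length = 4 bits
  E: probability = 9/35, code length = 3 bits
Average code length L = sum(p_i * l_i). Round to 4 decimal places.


Weighted contributions p_i * l_i:
  B: (2/35) * 5 = 10/35
  H: (6/35) * 4 = 24/35
  F: (12/35) * 2 = 24/35
  D: (2/35) * 5 = 10/35
  C: (4/35) * 4 = 16/35
  E: (9/35) * 3 = 27/35
Sum = (10 + 24 + 24 + 10 + 16 + 27)/35 = 111/35

L = 111/35 = 3.1714 bits/symbol


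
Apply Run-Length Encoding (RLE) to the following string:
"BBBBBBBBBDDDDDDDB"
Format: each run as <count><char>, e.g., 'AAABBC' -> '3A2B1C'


Scanning runs left to right:
  i=0: run of 'B' x 9 -> '9B'
  i=9: run of 'D' x 7 -> '7D'
  i=16: run of 'B' x 1 -> '1B'

RLE = 9B7D1B


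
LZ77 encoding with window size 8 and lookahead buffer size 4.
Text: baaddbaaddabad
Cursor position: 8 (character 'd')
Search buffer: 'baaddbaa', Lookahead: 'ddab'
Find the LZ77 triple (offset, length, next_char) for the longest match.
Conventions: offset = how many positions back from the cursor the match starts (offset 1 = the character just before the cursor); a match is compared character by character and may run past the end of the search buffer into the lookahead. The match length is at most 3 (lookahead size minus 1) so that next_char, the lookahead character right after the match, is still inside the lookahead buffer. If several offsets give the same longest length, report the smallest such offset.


Try each offset into the search buffer:
  offset=1 (pos 7, char 'a'): match length 0
  offset=2 (pos 6, char 'a'): match length 0
  offset=3 (pos 5, char 'b'): match length 0
  offset=4 (pos 4, char 'd'): match length 1
  offset=5 (pos 3, char 'd'): match length 2
  offset=6 (pos 2, char 'a'): match length 0
  offset=7 (pos 1, char 'a'): match length 0
  offset=8 (pos 0, char 'b'): match length 0
Longest match has length 2 at offset 5.
next_char = character at position 8 + 2 = 10 -> 'a'

Best match: offset=5, length=2 (matching 'dd' starting at position 3)
LZ77 triple: (5, 2, 'a')


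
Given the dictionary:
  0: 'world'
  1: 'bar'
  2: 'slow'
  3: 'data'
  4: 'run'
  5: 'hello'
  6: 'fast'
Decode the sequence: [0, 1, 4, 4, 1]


Look up each index in the dictionary:
  0 -> 'world'
  1 -> 'bar'
  4 -> 'run'
  4 -> 'run'
  1 -> 'bar'

Decoded: "world bar run run bar"


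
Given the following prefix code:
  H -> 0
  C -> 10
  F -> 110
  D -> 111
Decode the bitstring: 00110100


Decoding step by step:
Bits 0 -> H
Bits 0 -> H
Bits 110 -> F
Bits 10 -> C
Bits 0 -> H


Decoded message: HHFCH


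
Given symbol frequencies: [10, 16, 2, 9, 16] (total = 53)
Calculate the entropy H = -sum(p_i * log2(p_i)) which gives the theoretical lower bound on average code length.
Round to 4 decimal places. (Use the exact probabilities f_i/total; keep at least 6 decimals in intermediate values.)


Per-symbol terms -p_i * log2(p_i) with p_i = f_i/53:
  p = 10/53 = 0.188679: log2(p) = -2.405992, -p*log2(p) = 0.453961
  p = 16/53 = 0.301887: log2(p) = -1.727920, -p*log2(p) = 0.521636
  p = 2/53 = 0.037736: log2(p) = -4.727920, -p*log2(p) = 0.178412
  p = 9/53 = 0.169811: log2(p) = -2.557995, -p*log2(p) = 0.434377
  p = 16/53 = 0.301887: log2(p) = -1.727920, -p*log2(p) = 0.521636
H = 0.453961 + 0.521636 + 0.178412 + 0.434377 + 0.521636 = 2.110022

H = 2.11 bits/symbol


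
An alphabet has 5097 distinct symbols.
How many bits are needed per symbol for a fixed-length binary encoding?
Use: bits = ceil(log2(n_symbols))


log2(5097) = 12.3154
Bracket: 2^12 = 4096 < 5097 <= 2^13 = 8192
So ceil(log2(5097)) = 13

bits = ceil(log2(5097)) = ceil(12.3154) = 13 bits


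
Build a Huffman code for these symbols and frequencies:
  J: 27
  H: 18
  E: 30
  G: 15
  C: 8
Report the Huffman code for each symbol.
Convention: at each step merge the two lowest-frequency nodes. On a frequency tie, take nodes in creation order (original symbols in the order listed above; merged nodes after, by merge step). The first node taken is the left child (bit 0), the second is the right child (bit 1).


Huffman tree construction:
Step 1: Merge C(8) + G(15) = 23
Step 2: Merge H(18) + (C+G)(23) = 41
Step 3: Merge J(27) + E(30) = 57
Step 4: Merge (H+(C+G))(41) + (J+E)(57) = 98
Read each symbol's code off the tree from the root (left child = 0, right child = 1).

Codes:
  J: 10 (length 2)
  H: 00 (length 2)
  E: 11 (length 2)
  G: 011 (length 3)
  C: 010 (length 3)
Average code length: 219/98 = 2.2347 bits/symbol


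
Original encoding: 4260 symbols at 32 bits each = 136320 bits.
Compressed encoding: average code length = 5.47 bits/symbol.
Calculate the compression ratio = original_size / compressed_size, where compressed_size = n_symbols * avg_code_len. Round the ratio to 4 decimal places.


original_size = n_symbols * orig_bits = 4260 * 32 = 136320 bits
compressed_size = n_symbols * avg_code_len = 4260 * 5.47 = 23302.2 bits
ratio = original_size / compressed_size = 136320 / 23302.2 = 5.8501

Compression ratio = 5.8501


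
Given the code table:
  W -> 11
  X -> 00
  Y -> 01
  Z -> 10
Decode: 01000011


Decoding:
01 -> Y
00 -> X
00 -> X
11 -> W


Result: YXXW


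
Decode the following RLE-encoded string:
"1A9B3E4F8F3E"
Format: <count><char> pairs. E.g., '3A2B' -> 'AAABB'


Expanding each <count><char> pair:
  1A -> 'A'
  9B -> 'BBBBBBBBB'
  3E -> 'EEE'
  4F -> 'FFFF'
  8F -> 'FFFFFFFF'
  3E -> 'EEE'

Decoded = ABBBBBBBBBEEEFFFFFFFFFFFFEEE


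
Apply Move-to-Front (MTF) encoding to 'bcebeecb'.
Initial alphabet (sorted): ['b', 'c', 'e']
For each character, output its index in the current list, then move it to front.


MTF encoding:
'b': index 0 in ['b', 'c', 'e'] -> ['b', 'c', 'e']
'c': index 1 in ['b', 'c', 'e'] -> ['c', 'b', 'e']
'e': index 2 in ['c', 'b', 'e'] -> ['e', 'c', 'b']
'b': index 2 in ['e', 'c', 'b'] -> ['b', 'e', 'c']
'e': index 1 in ['b', 'e', 'c'] -> ['e', 'b', 'c']
'e': index 0 in ['e', 'b', 'c'] -> ['e', 'b', 'c']
'c': index 2 in ['e', 'b', 'c'] -> ['c', 'e', 'b']
'b': index 2 in ['c', 'e', 'b'] -> ['b', 'c', 'e']


Output: [0, 1, 2, 2, 1, 0, 2, 2]


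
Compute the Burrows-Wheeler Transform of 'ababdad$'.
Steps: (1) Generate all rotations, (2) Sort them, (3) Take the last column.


Rotations (sorted):
  0: $ababdad -> last char: d
  1: ababdad$ -> last char: $
  2: abdad$ab -> last char: b
  3: ad$ababd -> last char: d
  4: babdad$a -> last char: a
  5: bdad$aba -> last char: a
  6: d$ababda -> last char: a
  7: dad$abab -> last char: b


BWT = d$bdaaab
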